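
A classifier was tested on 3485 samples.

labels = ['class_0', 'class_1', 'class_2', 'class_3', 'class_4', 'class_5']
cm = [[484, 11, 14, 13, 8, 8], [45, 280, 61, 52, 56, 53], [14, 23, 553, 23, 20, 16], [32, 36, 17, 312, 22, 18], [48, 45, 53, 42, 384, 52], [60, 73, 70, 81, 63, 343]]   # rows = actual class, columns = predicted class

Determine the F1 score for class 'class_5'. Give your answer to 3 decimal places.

Take TP from the diagonal, FP from the rest of the 'class_5' prediction marginal, FN from the rest of the 'class_5' actual marginal.
F1 score = 2·TP/(2·TP+FP+FN).
class_5: TP=343, FP=8+53+16+18+52=147, FN=60+73+70+81+63=347 → 686/1180 = 0.5814

0.581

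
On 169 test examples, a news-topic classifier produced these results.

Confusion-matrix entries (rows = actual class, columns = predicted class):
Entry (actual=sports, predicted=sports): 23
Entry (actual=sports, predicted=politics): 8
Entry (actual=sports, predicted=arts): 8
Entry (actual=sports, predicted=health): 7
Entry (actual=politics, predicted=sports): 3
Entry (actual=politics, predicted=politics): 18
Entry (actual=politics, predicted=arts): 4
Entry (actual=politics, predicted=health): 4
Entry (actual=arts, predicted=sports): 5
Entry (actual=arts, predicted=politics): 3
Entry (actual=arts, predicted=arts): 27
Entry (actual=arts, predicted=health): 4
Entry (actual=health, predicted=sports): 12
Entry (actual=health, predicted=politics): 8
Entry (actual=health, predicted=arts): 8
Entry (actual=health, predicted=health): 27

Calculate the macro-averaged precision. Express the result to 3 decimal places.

Per-class precision (TP/(TP+FP)):
  sports: TP=23, FP=3+5+12=20 → 23/43 = 0.5349
  politics: TP=18, FP=8+3+8=19 → 18/37 = 0.4865
  arts: TP=27, FP=8+4+8=20 → 27/47 = 0.5745
  health: TP=27, FP=7+4+4=15 → 27/42 = 0.6429
Macro-precision = mean = (0.5349 + 0.4865 + 0.5745 + 0.6429) / 4 = 0.560

0.560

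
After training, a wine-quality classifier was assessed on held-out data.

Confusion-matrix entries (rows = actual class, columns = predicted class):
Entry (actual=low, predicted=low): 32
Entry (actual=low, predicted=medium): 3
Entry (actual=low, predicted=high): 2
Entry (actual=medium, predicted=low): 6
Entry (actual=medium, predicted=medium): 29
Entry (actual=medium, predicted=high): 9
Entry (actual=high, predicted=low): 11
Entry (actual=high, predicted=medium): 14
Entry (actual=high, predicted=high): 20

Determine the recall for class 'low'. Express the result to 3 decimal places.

recall = TP/(TP+FN).
low: TP=32, FN=3+2=5 → 32/37 = 0.8649

0.865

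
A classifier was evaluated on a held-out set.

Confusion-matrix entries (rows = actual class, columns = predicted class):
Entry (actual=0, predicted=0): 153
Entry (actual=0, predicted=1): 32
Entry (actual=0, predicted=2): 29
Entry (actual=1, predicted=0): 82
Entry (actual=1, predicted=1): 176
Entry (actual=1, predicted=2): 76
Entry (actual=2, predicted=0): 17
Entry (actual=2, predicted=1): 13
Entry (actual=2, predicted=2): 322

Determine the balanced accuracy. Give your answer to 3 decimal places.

Balanced accuracy = mean of per-class recall.
  0: recall = 153/214 = 0.7150
  1: recall = 176/334 = 0.5269
  2: recall = 322/352 = 0.9148
Mean = (0.7150 + 0.5269 + 0.9148) / 3 = 0.719

0.719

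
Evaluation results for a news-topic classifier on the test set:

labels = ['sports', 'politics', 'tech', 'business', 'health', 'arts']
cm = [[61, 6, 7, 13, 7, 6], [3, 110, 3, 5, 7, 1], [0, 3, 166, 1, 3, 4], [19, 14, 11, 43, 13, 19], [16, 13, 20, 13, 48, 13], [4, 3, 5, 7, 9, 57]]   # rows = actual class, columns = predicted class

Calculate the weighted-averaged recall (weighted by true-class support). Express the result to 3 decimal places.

0.662

Per-class recall (TP/(TP+FN)):
  sports: TP=61, FN=6+7+13+7+6=39 → 61/100 = 0.6100
  politics: TP=110, FN=3+3+5+7+1=19 → 110/129 = 0.8527
  tech: TP=166, FN=0+3+1+3+4=11 → 166/177 = 0.9379
  business: TP=43, FN=19+14+11+13+19=76 → 43/119 = 0.3613
  health: TP=48, FN=16+13+20+13+13=75 → 48/123 = 0.3902
  arts: TP=57, FN=4+3+5+7+9=28 → 57/85 = 0.6706
Weighted-recall = Σ (supportᵢ/N)·recallᵢ with N=733: (100/733)·0.6100 + (129/733)·0.8527 + (177/733)·0.9379 + (119/733)·0.3613 + (123/733)·0.3902 + (85/733)·0.6706 = 0.662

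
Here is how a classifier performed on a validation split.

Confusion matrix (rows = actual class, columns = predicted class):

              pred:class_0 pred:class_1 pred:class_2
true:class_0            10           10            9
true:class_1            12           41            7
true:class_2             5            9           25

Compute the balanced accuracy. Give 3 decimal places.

Balanced accuracy = mean of per-class recall.
  class_0: recall = 10/29 = 0.3448
  class_1: recall = 41/60 = 0.6833
  class_2: recall = 25/39 = 0.6410
Mean = (0.3448 + 0.6833 + 0.6410) / 3 = 0.556

0.556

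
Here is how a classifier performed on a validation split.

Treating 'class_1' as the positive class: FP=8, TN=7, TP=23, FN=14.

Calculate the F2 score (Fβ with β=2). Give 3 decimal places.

0.642

Fβ = (1+β²)·TP / ((1+β²)·TP + β²·FN + FP), with β²=4
= 5·23 / (5·23 + 4·14 + 8) = 0.642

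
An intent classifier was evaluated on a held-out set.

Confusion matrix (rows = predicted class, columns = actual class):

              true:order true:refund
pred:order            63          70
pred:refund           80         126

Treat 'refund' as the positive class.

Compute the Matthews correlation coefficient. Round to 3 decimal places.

MCC = (TP·TN − FP·FN) / √((TP+FP)(TP+FN)(TN+FP)(TN+FN))
Numerator = 126·63 − 80·70 = 2338
Denominator = √(206·196·143·133) = √767911144 = 27711.2097
MCC = 2338 / 27711.2097 = 0.084

0.084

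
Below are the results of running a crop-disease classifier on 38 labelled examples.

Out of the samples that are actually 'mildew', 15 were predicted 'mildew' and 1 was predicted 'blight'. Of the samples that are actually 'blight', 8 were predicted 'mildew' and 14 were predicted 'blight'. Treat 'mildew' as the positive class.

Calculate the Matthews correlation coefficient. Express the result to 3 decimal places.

MCC = (TP·TN − FP·FN) / √((TP+FP)(TP+FN)(TN+FP)(TN+FN))
Numerator = 15·14 − 8·1 = 202
Denominator = √(23·16·22·15) = √121440 = 348.4824
MCC = 202 / 348.4824 = 0.580

0.580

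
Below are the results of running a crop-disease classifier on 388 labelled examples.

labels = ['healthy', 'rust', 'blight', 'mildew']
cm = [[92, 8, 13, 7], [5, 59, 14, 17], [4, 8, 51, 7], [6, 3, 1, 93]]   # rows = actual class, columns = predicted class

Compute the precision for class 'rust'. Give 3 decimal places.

0.756

One-vs-rest for 'rust': TP = diagonal; FP = other classes predicted 'rust'; FN = 'rust' predicted as other.
precision = TP/(TP+FP).
rust: TP=59, FP=8+8+3=19 → 59/78 = 0.7564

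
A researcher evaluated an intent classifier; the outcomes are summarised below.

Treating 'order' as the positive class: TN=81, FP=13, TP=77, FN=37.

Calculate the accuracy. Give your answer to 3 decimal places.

0.760

Accuracy = (TP+TN)/N = (77+81)/208 = 0.760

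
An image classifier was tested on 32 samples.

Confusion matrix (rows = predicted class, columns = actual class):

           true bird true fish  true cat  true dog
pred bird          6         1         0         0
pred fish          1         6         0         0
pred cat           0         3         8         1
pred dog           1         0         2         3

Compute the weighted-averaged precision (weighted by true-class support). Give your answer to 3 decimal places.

Per-class precision (TP/(TP+FP)):
  bird: TP=6, FP=1+0+0=1 → 6/7 = 0.8571
  fish: TP=6, FP=1+0+0=1 → 6/7 = 0.8571
  cat: TP=8, FP=0+3+1=4 → 8/12 = 0.6667
  dog: TP=3, FP=1+0+2=3 → 3/6 = 0.5000
Weighted-precision = Σ (supportᵢ/N)·precisionᵢ with N=32: (8/32)·0.8571 + (10/32)·0.8571 + (10/32)·0.6667 + (4/32)·0.5000 = 0.753

0.753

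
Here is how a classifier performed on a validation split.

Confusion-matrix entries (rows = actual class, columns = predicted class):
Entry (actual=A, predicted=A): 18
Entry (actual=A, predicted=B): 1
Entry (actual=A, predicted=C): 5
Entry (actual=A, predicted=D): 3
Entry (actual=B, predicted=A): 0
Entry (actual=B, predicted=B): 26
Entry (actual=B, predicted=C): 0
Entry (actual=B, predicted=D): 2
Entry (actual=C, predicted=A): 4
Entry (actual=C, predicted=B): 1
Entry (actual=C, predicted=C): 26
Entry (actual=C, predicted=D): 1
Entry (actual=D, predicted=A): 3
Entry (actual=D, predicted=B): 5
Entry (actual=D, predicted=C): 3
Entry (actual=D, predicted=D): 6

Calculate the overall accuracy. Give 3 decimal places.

Accuracy = trace / total = (18+26+26+6=76) / 104 = 76/104 = 0.731

0.731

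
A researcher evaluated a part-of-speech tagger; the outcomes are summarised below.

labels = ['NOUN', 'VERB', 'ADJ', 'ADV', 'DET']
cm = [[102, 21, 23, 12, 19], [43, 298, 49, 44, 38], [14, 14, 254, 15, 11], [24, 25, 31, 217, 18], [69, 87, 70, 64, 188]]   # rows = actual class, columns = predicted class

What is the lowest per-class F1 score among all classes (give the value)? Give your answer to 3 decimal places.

Per-class F1 score (2·TP/(2·TP+FP+FN)):
  NOUN: TP=102, FP=43+14+24+69=150, FN=21+23+12+19=75 → 204/429 = 0.4755
  VERB: TP=298, FP=21+14+25+87=147, FN=43+49+44+38=174 → 596/917 = 0.6499
  ADJ: TP=254, FP=23+49+31+70=173, FN=14+14+15+11=54 → 508/735 = 0.6912
  ADV: TP=217, FP=12+44+15+64=135, FN=24+25+31+18=98 → 434/667 = 0.6507
  DET: TP=188, FP=19+38+11+18=86, FN=69+87+70+64=290 → 376/752 = 0.5000
Lowest is class 'NOUN' with F1 score = 0.476.

0.476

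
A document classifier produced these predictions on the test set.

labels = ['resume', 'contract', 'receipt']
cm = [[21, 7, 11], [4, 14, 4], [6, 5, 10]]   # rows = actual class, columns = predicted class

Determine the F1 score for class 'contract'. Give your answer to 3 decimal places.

0.583

F1 score = 2·TP/(2·TP+FP+FN).
contract: TP=14, FP=7+5=12, FN=4+4=8 → 28/48 = 0.5833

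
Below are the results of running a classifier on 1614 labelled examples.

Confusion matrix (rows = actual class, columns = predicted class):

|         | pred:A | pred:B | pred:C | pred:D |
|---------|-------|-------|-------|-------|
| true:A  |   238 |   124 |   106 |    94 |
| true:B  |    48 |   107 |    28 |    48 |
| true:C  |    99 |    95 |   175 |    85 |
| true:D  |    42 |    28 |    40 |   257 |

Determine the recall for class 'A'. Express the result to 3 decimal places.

0.423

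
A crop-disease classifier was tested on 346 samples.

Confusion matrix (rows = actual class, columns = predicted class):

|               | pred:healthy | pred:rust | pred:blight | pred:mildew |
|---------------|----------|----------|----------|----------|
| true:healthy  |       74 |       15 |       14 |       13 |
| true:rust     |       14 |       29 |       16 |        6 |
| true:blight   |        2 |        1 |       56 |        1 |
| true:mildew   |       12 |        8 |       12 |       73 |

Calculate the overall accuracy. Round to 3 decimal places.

0.671

Accuracy = trace / total = (74+29+56+73=232) / 346 = 232/346 = 0.671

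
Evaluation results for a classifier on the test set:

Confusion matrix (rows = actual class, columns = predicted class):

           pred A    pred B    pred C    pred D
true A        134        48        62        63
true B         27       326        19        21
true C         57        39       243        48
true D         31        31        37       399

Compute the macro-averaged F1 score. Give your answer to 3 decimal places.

0.672

Per-class F1 score (2·TP/(2·TP+FP+FN)):
  A: TP=134, FP=27+57+31=115, FN=48+62+63=173 → 268/556 = 0.4820
  B: TP=326, FP=48+39+31=118, FN=27+19+21=67 → 652/837 = 0.7790
  C: TP=243, FP=62+19+37=118, FN=57+39+48=144 → 486/748 = 0.6497
  D: TP=399, FP=63+21+48=132, FN=31+31+37=99 → 798/1029 = 0.7755
Macro-F1 score = mean = (0.4820 + 0.7790 + 0.6497 + 0.7755) / 4 = 0.672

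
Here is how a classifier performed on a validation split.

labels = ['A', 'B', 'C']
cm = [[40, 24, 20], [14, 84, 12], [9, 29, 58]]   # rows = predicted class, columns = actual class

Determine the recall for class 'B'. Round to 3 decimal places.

Treat 'B' as positive and all other classes as negative.
recall = TP/(TP+FN).
B: TP=84, FN=24+29=53 → 84/137 = 0.6131

0.613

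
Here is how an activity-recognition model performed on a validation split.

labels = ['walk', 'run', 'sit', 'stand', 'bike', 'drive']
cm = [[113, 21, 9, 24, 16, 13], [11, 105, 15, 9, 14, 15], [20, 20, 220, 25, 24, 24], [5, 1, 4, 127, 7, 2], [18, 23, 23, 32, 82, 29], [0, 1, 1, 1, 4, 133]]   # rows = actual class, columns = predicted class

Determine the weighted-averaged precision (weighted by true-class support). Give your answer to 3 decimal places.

Per-class precision (TP/(TP+FP)):
  walk: TP=113, FP=11+20+5+18+0=54 → 113/167 = 0.6766
  run: TP=105, FP=21+20+1+23+1=66 → 105/171 = 0.6140
  sit: TP=220, FP=9+15+4+23+1=52 → 220/272 = 0.8088
  stand: TP=127, FP=24+9+25+32+1=91 → 127/218 = 0.5826
  bike: TP=82, FP=16+14+24+7+4=65 → 82/147 = 0.5578
  drive: TP=133, FP=13+15+24+2+29=83 → 133/216 = 0.6157
Weighted-precision = Σ (supportᵢ/N)·precisionᵢ with N=1191: (196/1191)·0.6766 + (169/1191)·0.6140 + (333/1191)·0.8088 + (146/1191)·0.5826 + (207/1191)·0.5578 + (140/1191)·0.6157 = 0.665

0.665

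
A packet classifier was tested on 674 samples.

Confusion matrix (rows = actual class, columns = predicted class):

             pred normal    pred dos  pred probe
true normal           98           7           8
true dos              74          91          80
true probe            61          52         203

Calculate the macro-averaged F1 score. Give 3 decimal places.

0.565

Per-class F1 score (2·TP/(2·TP+FP+FN)):
  normal: TP=98, FP=74+61=135, FN=7+8=15 → 196/346 = 0.5665
  dos: TP=91, FP=7+52=59, FN=74+80=154 → 182/395 = 0.4608
  probe: TP=203, FP=8+80=88, FN=61+52=113 → 406/607 = 0.6689
Macro-F1 score = mean = (0.5665 + 0.4608 + 0.6689) / 3 = 0.565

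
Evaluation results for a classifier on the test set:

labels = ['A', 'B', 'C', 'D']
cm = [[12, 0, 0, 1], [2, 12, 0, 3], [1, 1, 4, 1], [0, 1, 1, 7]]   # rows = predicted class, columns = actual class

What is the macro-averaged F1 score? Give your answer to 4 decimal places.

0.7412

Per-class F1 score (2·TP/(2·TP+FP+FN)):
  A: TP=12, FP=0+0+1=1, FN=2+1+0=3 → 24/28 = 0.85714
  B: TP=12, FP=2+0+3=5, FN=0+1+1=2 → 24/31 = 0.77419
  C: TP=4, FP=1+1+1=3, FN=0+0+1=1 → 8/12 = 0.66667
  D: TP=7, FP=0+1+1=2, FN=1+3+1=5 → 14/21 = 0.66667
Macro-F1 score = mean = (0.85714 + 0.77419 + 0.66667 + 0.66667) / 4 = 0.7412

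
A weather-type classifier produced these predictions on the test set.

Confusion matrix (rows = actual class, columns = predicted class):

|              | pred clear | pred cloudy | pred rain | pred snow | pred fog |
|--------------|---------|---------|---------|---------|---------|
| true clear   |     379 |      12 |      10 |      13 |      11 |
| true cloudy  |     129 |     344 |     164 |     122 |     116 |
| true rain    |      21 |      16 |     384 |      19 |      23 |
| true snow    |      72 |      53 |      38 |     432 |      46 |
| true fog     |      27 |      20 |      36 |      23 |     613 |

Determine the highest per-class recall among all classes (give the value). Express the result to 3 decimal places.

Per-class recall (TP/(TP+FN)):
  clear: TP=379, FN=12+10+13+11=46 → 379/425 = 0.8918
  cloudy: TP=344, FN=129+164+122+116=531 → 344/875 = 0.3931
  rain: TP=384, FN=21+16+19+23=79 → 384/463 = 0.8294
  snow: TP=432, FN=72+53+38+46=209 → 432/641 = 0.6739
  fog: TP=613, FN=27+20+36+23=106 → 613/719 = 0.8526
Highest is class 'clear' with recall = 0.892.

0.892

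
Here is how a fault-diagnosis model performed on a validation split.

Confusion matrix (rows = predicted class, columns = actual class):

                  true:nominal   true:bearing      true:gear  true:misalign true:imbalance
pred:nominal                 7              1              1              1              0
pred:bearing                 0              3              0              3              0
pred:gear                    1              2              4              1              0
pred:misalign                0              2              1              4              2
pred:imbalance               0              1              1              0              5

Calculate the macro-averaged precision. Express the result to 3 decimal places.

Per-class precision (TP/(TP+FP)):
  nominal: TP=7, FP=1+1+1+0=3 → 7/10 = 0.7000
  bearing: TP=3, FP=0+0+3+0=3 → 3/6 = 0.5000
  gear: TP=4, FP=1+2+1+0=4 → 4/8 = 0.5000
  misalign: TP=4, FP=0+2+1+2=5 → 4/9 = 0.4444
  imbalance: TP=5, FP=0+1+1+0=2 → 5/7 = 0.7143
Macro-precision = mean = (0.7000 + 0.5000 + 0.5000 + 0.4444 + 0.7143) / 5 = 0.572

0.572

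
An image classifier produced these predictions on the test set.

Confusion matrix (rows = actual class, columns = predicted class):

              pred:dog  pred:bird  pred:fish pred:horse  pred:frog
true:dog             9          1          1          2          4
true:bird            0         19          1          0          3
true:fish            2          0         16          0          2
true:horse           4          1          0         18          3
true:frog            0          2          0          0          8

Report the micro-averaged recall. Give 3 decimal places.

0.729

Micro-averaging pools counts across classes: ΣTP=70, ΣFP=26, ΣFN=26.
Micro-recall = TP/(TP+FN) on pooled counts = 0.729 (equals overall accuracy in single-label multiclass).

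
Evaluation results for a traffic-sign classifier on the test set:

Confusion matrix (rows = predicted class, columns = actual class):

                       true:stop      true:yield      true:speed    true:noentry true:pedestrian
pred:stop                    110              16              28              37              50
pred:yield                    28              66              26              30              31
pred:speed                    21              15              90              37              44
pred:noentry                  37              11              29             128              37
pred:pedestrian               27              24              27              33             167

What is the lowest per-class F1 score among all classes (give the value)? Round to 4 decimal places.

0.4217

Per-class F1 score (2·TP/(2·TP+FP+FN)):
  stop: TP=110, FP=16+28+37+50=131, FN=28+21+37+27=113 → 220/464 = 0.47414
  yield: TP=66, FP=28+26+30+31=115, FN=16+15+11+24=66 → 132/313 = 0.42173
  speed: TP=90, FP=21+15+37+44=117, FN=28+26+29+27=110 → 180/407 = 0.44226
  noentry: TP=128, FP=37+11+29+37=114, FN=37+30+37+33=137 → 256/507 = 0.50493
  pedestrian: TP=167, FP=27+24+27+33=111, FN=50+31+44+37=162 → 334/607 = 0.55025
Lowest is class 'yield' with F1 score = 0.4217.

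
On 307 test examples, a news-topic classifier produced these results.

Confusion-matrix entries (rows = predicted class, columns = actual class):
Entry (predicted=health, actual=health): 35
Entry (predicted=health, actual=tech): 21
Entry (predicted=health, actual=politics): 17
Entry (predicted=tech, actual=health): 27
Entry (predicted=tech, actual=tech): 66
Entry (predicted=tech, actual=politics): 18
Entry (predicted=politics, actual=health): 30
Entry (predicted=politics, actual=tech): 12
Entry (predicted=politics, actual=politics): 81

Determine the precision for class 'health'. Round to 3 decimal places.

Treat 'health' as positive and all other classes as negative.
precision = TP/(TP+FP).
health: TP=35, FP=21+17=38 → 35/73 = 0.4795

0.479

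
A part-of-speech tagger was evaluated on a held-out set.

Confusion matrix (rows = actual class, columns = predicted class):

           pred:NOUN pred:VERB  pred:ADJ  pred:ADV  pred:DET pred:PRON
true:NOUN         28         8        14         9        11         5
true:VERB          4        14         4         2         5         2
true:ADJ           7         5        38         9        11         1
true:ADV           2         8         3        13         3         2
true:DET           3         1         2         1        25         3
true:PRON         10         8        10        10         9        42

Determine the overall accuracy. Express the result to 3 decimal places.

0.482

Accuracy = trace / total = (28+14+38+13+25+42=160) / 332 = 160/332 = 0.482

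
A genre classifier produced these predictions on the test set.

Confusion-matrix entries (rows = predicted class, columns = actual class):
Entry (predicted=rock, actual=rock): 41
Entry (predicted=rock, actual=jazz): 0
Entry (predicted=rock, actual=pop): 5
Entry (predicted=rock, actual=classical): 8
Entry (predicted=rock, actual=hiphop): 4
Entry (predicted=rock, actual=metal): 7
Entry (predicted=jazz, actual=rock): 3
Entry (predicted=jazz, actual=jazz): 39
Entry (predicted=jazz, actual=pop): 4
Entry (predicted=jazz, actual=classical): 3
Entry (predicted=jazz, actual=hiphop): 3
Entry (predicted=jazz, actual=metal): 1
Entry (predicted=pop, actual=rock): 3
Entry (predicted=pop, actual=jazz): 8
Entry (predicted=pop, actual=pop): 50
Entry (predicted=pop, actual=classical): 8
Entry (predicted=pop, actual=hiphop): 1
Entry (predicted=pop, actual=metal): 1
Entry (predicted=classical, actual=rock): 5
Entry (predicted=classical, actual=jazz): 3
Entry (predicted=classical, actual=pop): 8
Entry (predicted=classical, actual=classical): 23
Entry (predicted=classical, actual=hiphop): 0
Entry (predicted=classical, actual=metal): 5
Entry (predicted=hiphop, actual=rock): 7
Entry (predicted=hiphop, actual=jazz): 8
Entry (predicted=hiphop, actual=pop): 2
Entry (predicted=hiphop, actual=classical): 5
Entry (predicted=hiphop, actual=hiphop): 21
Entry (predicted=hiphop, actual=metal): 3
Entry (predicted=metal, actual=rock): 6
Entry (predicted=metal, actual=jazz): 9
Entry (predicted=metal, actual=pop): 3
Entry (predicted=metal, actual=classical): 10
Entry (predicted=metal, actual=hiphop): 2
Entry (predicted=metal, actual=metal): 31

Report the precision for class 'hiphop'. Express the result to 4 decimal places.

0.4565

Treat 'hiphop' as positive and all other classes as negative.
precision = TP/(TP+FP).
hiphop: TP=21, FP=7+8+2+5+3=25 → 21/46 = 0.45652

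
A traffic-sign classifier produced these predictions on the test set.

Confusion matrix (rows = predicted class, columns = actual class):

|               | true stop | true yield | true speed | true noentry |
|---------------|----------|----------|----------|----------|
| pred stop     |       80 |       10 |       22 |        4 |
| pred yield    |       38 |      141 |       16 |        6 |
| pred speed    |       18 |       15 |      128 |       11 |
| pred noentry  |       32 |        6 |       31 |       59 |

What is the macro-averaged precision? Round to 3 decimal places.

0.649

Per-class precision (TP/(TP+FP)):
  stop: TP=80, FP=10+22+4=36 → 80/116 = 0.6897
  yield: TP=141, FP=38+16+6=60 → 141/201 = 0.7015
  speed: TP=128, FP=18+15+11=44 → 128/172 = 0.7442
  noentry: TP=59, FP=32+6+31=69 → 59/128 = 0.4609
Macro-precision = mean = (0.6897 + 0.7015 + 0.7442 + 0.4609) / 4 = 0.649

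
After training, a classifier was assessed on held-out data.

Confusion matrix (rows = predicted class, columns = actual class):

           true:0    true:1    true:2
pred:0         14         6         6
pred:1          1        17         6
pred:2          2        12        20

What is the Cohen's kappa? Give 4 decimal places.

Observed agreement pₒ = trace/N = 51/84 = 0.60714
Expected agreement pₑ = Σ (rowᵢ·colᵢ)/N² = (17·26 + 35·24 + 32·34)/84² = 0.33588
κ = (pₒ − pₑ)/(1 − pₑ) = (0.60714 − 0.33588)/(1 − 0.33588) = 0.4085

0.4085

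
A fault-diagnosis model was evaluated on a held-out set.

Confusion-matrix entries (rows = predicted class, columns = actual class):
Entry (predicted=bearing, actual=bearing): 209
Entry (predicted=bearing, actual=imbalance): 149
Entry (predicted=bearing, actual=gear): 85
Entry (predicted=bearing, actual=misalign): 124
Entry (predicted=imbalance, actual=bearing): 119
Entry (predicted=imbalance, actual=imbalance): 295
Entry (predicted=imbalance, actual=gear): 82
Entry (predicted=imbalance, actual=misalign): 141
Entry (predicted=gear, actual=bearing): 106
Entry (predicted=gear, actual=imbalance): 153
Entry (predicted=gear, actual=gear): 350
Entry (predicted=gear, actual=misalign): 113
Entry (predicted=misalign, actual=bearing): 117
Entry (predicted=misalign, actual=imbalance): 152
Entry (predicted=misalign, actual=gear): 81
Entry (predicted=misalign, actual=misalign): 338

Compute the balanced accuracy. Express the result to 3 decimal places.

Balanced accuracy = mean of per-class recall.
  bearing: recall = 209/551 = 0.3793
  imbalance: recall = 295/749 = 0.3939
  gear: recall = 350/598 = 0.5853
  misalign: recall = 338/716 = 0.4721
Mean = (0.3793 + 0.3939 + 0.5853 + 0.4721) / 4 = 0.458

0.458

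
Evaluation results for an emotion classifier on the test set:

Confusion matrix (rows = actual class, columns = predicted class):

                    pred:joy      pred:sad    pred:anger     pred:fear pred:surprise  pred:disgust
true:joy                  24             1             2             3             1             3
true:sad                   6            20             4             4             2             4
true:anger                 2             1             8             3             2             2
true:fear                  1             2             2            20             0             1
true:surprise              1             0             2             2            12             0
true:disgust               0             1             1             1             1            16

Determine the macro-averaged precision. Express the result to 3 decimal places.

0.636

Per-class precision (TP/(TP+FP)):
  joy: TP=24, FP=6+2+1+1+0=10 → 24/34 = 0.7059
  sad: TP=20, FP=1+1+2+0+1=5 → 20/25 = 0.8000
  anger: TP=8, FP=2+4+2+2+1=11 → 8/19 = 0.4211
  fear: TP=20, FP=3+4+3+2+1=13 → 20/33 = 0.6061
  surprise: TP=12, FP=1+2+2+0+1=6 → 12/18 = 0.6667
  disgust: TP=16, FP=3+4+2+1+0=10 → 16/26 = 0.6154
Macro-precision = mean = (0.7059 + 0.8000 + 0.4211 + 0.6061 + 0.6667 + 0.6154) / 6 = 0.636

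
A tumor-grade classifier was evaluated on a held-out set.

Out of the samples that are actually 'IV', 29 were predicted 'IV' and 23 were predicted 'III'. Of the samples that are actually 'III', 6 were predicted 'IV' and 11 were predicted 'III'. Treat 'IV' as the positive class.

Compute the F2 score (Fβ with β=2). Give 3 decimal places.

0.597

Fβ = (1+β²)·TP / ((1+β²)·TP + β²·FN + FP), with β²=4
= 5·29 / (5·29 + 4·23 + 6) = 0.597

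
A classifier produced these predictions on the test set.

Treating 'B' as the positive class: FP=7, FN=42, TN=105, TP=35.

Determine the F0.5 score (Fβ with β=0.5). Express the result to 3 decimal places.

Fβ = (1+β²)·TP / ((1+β²)·TP + β²·FN + FP), with β²=1/4
= 1.25·35 / (1.25·35 + 0.25·42 + 7) = 0.714

0.714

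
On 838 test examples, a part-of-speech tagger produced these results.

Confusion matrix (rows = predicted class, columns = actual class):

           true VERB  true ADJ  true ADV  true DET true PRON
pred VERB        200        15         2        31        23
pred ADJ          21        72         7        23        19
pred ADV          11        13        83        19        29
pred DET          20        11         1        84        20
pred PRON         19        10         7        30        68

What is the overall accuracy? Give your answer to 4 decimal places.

Accuracy = trace / total = (200+72+83+84+68=507) / 838 = 507/838 = 0.6050

0.6050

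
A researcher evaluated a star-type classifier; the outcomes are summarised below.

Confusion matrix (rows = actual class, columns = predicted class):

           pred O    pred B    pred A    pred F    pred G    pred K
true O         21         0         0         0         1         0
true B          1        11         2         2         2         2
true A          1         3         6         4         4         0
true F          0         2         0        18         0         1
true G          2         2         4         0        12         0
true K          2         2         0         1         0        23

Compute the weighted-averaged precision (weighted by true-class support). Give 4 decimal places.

Per-class precision (TP/(TP+FP)):
  O: TP=21, FP=1+1+0+2+2=6 → 21/27 = 0.77778
  B: TP=11, FP=0+3+2+2+2=9 → 11/20 = 0.55000
  A: TP=6, FP=0+2+0+4+0=6 → 6/12 = 0.50000
  F: TP=18, FP=0+2+4+0+1=7 → 18/25 = 0.72000
  G: TP=12, FP=1+2+4+0+0=7 → 12/19 = 0.63158
  K: TP=23, FP=0+2+0+1+0=3 → 23/26 = 0.88462
Weighted-precision = Σ (supportᵢ/N)·precisionᵢ with N=129: (22/129)·0.77778 + (20/129)·0.55000 + (18/129)·0.50000 + (21/129)·0.72000 + (20/129)·0.63158 + (28/129)·0.88462 = 0.6948

0.6948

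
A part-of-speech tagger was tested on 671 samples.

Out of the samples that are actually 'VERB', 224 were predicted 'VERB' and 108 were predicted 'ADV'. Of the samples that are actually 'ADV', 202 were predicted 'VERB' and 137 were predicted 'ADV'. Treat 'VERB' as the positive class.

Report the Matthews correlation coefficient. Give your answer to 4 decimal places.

0.0819

MCC = (TP·TN − FP·FN) / √((TP+FP)(TP+FN)(TN+FP)(TN+FN))
Numerator = 224·137 − 202·108 = 8872
Denominator = √(426·332·339·245) = √11746634760 = 108381.8931
MCC = 8872 / 108381.8931 = 0.0819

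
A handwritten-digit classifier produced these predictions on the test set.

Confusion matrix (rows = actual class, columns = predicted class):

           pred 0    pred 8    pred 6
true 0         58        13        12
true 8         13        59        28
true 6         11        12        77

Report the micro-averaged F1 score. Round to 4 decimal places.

0.6855

Micro-averaging pools counts across classes: ΣTP=194, ΣFP=89, ΣFN=89.
Micro-F1 score = 2·TP/(2·TP+FP+FN) on pooled counts = 0.6855 (equals overall accuracy in single-label multiclass).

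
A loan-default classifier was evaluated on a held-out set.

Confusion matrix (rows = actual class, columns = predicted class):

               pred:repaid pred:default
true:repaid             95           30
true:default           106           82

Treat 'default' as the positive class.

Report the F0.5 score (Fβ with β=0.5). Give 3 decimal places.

0.645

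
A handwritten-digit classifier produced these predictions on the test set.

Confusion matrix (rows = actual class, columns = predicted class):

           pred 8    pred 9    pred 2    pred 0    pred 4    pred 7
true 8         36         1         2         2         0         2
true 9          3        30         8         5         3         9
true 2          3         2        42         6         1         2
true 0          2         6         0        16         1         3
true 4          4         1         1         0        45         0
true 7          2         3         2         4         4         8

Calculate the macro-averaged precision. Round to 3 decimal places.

0.639

Per-class precision (TP/(TP+FP)):
  8: TP=36, FP=3+3+2+4+2=14 → 36/50 = 0.7200
  9: TP=30, FP=1+2+6+1+3=13 → 30/43 = 0.6977
  2: TP=42, FP=2+8+0+1+2=13 → 42/55 = 0.7636
  0: TP=16, FP=2+5+6+0+4=17 → 16/33 = 0.4848
  4: TP=45, FP=0+3+1+1+4=9 → 45/54 = 0.8333
  7: TP=8, FP=2+9+2+3+0=16 → 8/24 = 0.3333
Macro-precision = mean = (0.7200 + 0.6977 + 0.7636 + 0.4848 + 0.8333 + 0.3333) / 6 = 0.639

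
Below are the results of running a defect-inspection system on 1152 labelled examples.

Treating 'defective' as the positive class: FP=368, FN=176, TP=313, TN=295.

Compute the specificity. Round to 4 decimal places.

0.4449

Specificity = TN/(TN+FP) = 295/(295+368) = 0.4449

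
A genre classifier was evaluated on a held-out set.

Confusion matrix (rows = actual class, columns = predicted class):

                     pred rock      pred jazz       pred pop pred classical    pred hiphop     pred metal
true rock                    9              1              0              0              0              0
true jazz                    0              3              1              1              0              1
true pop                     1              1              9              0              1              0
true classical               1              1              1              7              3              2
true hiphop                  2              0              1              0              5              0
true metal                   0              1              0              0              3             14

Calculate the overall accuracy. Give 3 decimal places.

Accuracy = trace / total = (9+3+9+7+5+14=47) / 69 = 47/69 = 0.681

0.681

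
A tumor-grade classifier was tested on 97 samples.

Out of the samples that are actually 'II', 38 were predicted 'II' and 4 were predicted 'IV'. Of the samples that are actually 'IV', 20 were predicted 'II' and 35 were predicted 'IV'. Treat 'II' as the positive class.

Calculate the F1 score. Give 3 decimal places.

0.760

Precision = TP/(TP+FP) = 38/58 = 0.6552
Recall = TP/(TP+FN) = 38/42 = 0.9048
F1 = 2·TP/(2·TP+FP+FN) = 76/100 = 0.760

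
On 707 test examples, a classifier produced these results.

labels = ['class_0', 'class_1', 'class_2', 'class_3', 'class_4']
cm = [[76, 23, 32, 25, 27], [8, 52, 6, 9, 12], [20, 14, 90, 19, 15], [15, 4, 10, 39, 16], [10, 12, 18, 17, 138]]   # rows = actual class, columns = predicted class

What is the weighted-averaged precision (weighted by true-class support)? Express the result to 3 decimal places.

0.568

Per-class precision (TP/(TP+FP)):
  class_0: TP=76, FP=8+20+15+10=53 → 76/129 = 0.5891
  class_1: TP=52, FP=23+14+4+12=53 → 52/105 = 0.4952
  class_2: TP=90, FP=32+6+10+18=66 → 90/156 = 0.5769
  class_3: TP=39, FP=25+9+19+17=70 → 39/109 = 0.3578
  class_4: TP=138, FP=27+12+15+16=70 → 138/208 = 0.6635
Weighted-precision = Σ (supportᵢ/N)·precisionᵢ with N=707: (183/707)·0.5891 + (87/707)·0.4952 + (158/707)·0.5769 + (84/707)·0.3578 + (195/707)·0.6635 = 0.568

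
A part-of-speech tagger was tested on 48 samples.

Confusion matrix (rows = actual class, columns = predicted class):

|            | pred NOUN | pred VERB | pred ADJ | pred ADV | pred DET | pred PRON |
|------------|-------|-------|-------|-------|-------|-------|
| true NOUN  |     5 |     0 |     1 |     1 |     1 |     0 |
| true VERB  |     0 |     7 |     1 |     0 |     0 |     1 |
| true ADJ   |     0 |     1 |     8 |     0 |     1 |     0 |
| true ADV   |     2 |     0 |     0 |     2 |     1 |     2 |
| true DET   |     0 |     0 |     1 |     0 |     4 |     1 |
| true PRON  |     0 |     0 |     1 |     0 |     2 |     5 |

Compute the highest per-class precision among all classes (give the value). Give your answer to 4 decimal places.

Per-class precision (TP/(TP+FP)):
  NOUN: TP=5, FP=0+0+2+0+0=2 → 5/7 = 0.71429
  VERB: TP=7, FP=0+1+0+0+0=1 → 7/8 = 0.87500
  ADJ: TP=8, FP=1+1+0+1+1=4 → 8/12 = 0.66667
  ADV: TP=2, FP=1+0+0+0+0=1 → 2/3 = 0.66667
  DET: TP=4, FP=1+0+1+1+2=5 → 4/9 = 0.44444
  PRON: TP=5, FP=0+1+0+2+1=4 → 5/9 = 0.55556
Highest is class 'VERB' with precision = 0.8750.

0.8750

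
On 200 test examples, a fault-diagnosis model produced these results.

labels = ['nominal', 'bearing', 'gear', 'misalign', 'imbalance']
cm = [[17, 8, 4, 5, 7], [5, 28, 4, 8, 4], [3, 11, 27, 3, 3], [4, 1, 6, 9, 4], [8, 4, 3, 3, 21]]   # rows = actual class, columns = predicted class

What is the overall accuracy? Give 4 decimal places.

0.5100

Accuracy = trace / total = (17+28+27+9+21=102) / 200 = 102/200 = 0.5100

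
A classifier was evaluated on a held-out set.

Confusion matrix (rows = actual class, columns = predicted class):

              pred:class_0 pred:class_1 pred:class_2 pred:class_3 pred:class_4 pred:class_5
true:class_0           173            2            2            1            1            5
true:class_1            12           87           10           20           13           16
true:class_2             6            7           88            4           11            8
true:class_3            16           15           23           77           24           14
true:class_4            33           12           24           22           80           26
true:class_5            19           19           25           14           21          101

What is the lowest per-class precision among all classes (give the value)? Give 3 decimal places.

Per-class precision (TP/(TP+FP)):
  class_0: TP=173, FP=12+6+16+33+19=86 → 173/259 = 0.6680
  class_1: TP=87, FP=2+7+15+12+19=55 → 87/142 = 0.6127
  class_2: TP=88, FP=2+10+23+24+25=84 → 88/172 = 0.5116
  class_3: TP=77, FP=1+20+4+22+14=61 → 77/138 = 0.5580
  class_4: TP=80, FP=1+13+11+24+21=70 → 80/150 = 0.5333
  class_5: TP=101, FP=5+16+8+14+26=69 → 101/170 = 0.5941
Lowest is class 'class_2' with precision = 0.512.

0.512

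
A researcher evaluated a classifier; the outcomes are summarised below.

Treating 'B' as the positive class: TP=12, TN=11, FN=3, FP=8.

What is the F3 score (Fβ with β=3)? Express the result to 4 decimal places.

Fβ = (1+β²)·TP / ((1+β²)·TP + β²·FN + FP), with β²=9
= 10·12 / (10·12 + 9·3 + 8) = 0.7742

0.7742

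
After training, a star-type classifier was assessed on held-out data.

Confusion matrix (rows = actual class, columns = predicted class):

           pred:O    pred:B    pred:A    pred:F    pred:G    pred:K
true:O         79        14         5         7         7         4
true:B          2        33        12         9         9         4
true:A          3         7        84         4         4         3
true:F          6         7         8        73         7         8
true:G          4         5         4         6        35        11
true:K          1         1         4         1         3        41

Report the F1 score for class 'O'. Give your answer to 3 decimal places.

Take TP from the diagonal, FP from the rest of the 'O' prediction marginal, FN from the rest of the 'O' actual marginal.
F1 score = 2·TP/(2·TP+FP+FN).
O: TP=79, FP=2+3+6+4+1=16, FN=14+5+7+7+4=37 → 158/211 = 0.7488

0.749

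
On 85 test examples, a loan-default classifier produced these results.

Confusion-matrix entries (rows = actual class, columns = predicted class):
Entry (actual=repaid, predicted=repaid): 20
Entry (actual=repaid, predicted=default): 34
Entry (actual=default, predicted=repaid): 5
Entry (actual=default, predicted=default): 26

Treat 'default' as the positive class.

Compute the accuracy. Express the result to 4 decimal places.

0.5412

Accuracy = (TP+TN)/N = (26+20)/85 = 0.5412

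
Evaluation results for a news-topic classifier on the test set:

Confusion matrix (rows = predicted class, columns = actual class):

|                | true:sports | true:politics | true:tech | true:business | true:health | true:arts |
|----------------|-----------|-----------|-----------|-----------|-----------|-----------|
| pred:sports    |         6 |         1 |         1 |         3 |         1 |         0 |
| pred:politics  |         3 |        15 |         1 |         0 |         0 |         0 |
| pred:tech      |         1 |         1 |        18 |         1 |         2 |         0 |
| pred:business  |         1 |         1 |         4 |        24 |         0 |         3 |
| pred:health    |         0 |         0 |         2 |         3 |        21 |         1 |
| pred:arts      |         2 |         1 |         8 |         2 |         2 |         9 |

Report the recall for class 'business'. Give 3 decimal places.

0.727

Take TP from the diagonal, FP from the rest of the 'business' prediction marginal, FN from the rest of the 'business' actual marginal.
recall = TP/(TP+FN).
business: TP=24, FN=3+0+1+3+2=9 → 24/33 = 0.7273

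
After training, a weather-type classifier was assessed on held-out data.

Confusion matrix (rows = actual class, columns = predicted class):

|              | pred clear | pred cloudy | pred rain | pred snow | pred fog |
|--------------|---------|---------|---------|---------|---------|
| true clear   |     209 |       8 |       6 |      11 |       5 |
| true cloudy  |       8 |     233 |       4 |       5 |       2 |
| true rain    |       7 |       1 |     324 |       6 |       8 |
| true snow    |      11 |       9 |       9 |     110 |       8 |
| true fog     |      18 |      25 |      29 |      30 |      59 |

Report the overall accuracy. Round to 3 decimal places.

Accuracy = trace / total = (209+233+324+110+59=935) / 1145 = 935/1145 = 0.817

0.817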